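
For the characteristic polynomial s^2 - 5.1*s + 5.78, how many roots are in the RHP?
s^2 - 5.1*s + 5.78 = (s - 1.7)(s - 3.4). Poles: 1.7, 3.4. RHP poles (Re>0): 2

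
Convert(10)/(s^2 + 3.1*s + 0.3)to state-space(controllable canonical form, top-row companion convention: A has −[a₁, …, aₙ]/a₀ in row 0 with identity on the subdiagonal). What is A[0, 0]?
Reachable canonical form for den = s^2 + 3.1*s + 0.3: top row of A = -[a₁,a₂,...,aₙ]/a₀, ones on the subdiagonal, zeros elsewhere.
A = [[-3.1, -0.3], [1, 0]].
A[0,0] = -3.1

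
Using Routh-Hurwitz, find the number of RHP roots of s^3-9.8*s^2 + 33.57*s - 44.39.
Routh array:
s^3: [1, 33.57]; s^2: [-9.8, -44.39]; s^1: [29.0404]; s^0: [-44.39]
First column: [1, -9.8, 29.0404, -44.39]. Sign changes = RHP roots = 3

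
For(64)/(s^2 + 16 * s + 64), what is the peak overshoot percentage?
Standard form: ωn²/(s²+2ζωn·s+ωn²) → ωn = 8, ζ = 1.
ζ ≥ 1, so the response is non-oscillatory: peak overshoot = 0%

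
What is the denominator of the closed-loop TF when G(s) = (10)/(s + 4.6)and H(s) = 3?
Characteristic poly = G_den * H_den + G_num * H_num = (s + 4.6) + (30) = s + 34.6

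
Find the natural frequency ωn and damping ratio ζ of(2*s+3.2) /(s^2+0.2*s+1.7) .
Underdamped: complex pole -0.1 + 1.3j. ωn = |pole| = 1.304, ζ = -Re(pole)/ωn = 0.0767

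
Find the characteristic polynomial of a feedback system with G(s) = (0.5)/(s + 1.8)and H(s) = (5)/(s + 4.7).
Characteristic poly = G_den * H_den + G_num * H_num = (s^2 + 6.5*s + 8.46) + (2.5) = s^2 + 6.5*s + 10.96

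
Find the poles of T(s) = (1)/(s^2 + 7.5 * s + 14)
Set denominator = 0: s^2 + 7.5*s + 14 = (s + 4)(s + 3.5) = 0 → Poles: -3.5, -4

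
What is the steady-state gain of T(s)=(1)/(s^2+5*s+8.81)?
DC gain = T(0) = num(0)/den(0) = 1/8.81 = 0.1135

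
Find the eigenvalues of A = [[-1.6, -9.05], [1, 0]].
Eigenvalues solve det(λI - A) = 0.
Characteristic polynomial: λ^2 + 1.6*λ + 9.05 = 0.
Roots: -0.8 + 2.9j, -0.8 - 2.9j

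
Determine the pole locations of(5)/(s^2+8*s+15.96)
Set denominator = 0: s^2 + 8*s + 15.96 = (s + 3.8)(s + 4.2) = 0 → Poles: -3.8, -4.2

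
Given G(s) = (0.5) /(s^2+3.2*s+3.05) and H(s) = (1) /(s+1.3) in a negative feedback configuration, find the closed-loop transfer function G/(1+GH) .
Closed-loop T = G/(1+GH).
Numerator: G_num * H_den = 0.5*s + 0.65.
Denominator: G_den * H_den + G_num * H_num = (s^3 + 4.5*s^2 + 7.21*s + 3.965) + (0.5) = s^3 + 4.5*s^2 + 7.21*s + 4.465.
T(s) = (0.5*s + 0.65)/(s^3 + 4.5*s^2 + 7.21*s + 4.465)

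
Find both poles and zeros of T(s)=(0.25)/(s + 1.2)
Set denominator = 0: s + 1.2 = 0 → Poles: -1.2
Numerator is a nonzero constant (0.25) → Zeros: none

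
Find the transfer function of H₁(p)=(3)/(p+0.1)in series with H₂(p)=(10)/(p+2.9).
Series: H = H₁ · H₂ = (n₁·n₂)/(d₁·d₂).
Num: n₁·n₂ = 30. Den: d₁·d₂ = p^2 + 3*p + 0.29.
H(p) = (30)/(p^2 + 3*p + 0.29)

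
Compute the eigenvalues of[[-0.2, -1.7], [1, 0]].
Eigenvalues solve det(λI - A) = 0.
Characteristic polynomial: λ^2 + 0.2*λ + 1.7 = 0.
Roots: -0.1 + 1.3j, -0.1 - 1.3j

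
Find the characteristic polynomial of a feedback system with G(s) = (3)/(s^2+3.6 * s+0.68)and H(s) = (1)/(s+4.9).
Characteristic poly = G_den * H_den + G_num * H_num = (s^3 + 8.5*s^2 + 18.32*s + 3.332) + (3) = s^3 + 8.5*s^2 + 18.32*s + 6.332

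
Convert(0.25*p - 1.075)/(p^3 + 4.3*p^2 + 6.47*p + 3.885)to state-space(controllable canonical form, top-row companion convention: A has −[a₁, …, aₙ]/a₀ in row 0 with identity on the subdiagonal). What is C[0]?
Reachable canonical form: C = numerator coefficients (right-aligned, zero-padded to length n).
num = 0.25*p - 1.075, C = [[0, 0.25, -1.075]].
C[0] = 0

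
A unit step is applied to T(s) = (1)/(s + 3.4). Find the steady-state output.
FVT: lim_{t→∞} y(t) = lim_{s→0} s*Y(s) where Y(s) = T(s)/s.
= lim_{s→0} T(s) = T(0) = num(0)/den(0) = 1/3.4 = 0.2941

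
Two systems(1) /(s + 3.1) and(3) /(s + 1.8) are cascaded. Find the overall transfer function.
Series: H = H₁ · H₂ = (n₁·n₂)/(d₁·d₂).
Num: n₁·n₂ = 3. Den: d₁·d₂ = s^2 + 4.9*s + 5.58.
H(s) = (3)/(s^2 + 4.9*s + 5.58)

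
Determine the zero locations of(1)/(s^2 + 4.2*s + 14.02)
Numerator is a nonzero constant (1) → Zeros: none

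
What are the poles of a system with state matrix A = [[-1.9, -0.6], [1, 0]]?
Eigenvalues solve det(λI - A) = 0.
Characteristic polynomial: λ^2 + 1.9*λ + 0.6 = 0.
Factor: (λ + 1.5)(λ + 0.4) = 0.
Roots: -0.4, -1.5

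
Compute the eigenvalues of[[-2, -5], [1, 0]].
Eigenvalues solve det(λI - A) = 0.
Characteristic polynomial: λ^2 + 2*λ + 5 = 0.
Roots: -1 + 2j, -1 - 2j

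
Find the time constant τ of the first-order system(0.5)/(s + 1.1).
First-order system: τ = -1/pole. Pole = -1.1. τ = -1/(-1.1) = 0.9091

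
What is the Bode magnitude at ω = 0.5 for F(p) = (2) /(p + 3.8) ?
Substitute p = j*0.5: F(j0.5) = 0.517359 - 0.0680735j.
|F(j0.5)| = sqrt(Re² + Im²) = 0.5218.
20*log₁₀(0.5218) = -5.65 dB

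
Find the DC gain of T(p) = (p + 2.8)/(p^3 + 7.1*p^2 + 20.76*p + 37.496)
DC gain = T(0) = num(0)/den(0) = 2.8/37.496 = 0.07467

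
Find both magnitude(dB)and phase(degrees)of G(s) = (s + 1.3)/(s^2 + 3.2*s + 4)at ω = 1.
Substitute s = j*1: G(j1) = 0.369023 - 0.0602911j.
|G| = 20*log₁₀(sqrt(Re²+Im²)) = -8.54 dB.
∠G = atan2(Im, Re) = -9.28°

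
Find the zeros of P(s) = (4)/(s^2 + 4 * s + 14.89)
Numerator is a nonzero constant (4) → Zeros: none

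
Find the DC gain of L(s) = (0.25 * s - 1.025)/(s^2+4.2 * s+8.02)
DC gain = L(0) = num(0)/den(0) = -1.025/8.02 = -0.1278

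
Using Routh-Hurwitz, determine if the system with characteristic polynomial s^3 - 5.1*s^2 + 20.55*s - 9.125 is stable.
Routh array:
s^3: [1, 20.55]; s^2: [-5.1, -9.125]; s^1: [18.7608]; s^0: [-9.125]
First column: [1, -5.1, 18.7608, -9.125]. Sign changes = 3.
No, unstable (3 RHP root(s))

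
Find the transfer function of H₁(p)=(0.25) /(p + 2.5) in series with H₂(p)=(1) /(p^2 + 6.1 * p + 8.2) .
Series: H = H₁ · H₂ = (n₁·n₂)/(d₁·d₂).
Num: n₁·n₂ = 0.25. Den: d₁·d₂ = p^3 + 8.6*p^2 + 23.45*p + 20.5.
H(p) = (0.25)/(p^3 + 8.6*p^2 + 23.45*p + 20.5)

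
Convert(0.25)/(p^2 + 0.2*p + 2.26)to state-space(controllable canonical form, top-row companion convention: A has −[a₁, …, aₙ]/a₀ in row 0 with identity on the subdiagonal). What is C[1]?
Reachable canonical form: C = numerator coefficients (right-aligned, zero-padded to length n).
num = 0.25, C = [[0, 0.25]].
C[1] = 0.25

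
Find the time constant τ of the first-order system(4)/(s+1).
First-order system: τ = -1/pole. Pole = -1. τ = -1/(-1) = 1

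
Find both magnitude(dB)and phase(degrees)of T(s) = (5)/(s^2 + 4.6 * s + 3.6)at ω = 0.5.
Substitute s = j*0.5: T(j0.5) = 1.01438 - 0.696442j.
|T| = 20*log₁₀(sqrt(Re²+Im²)) = 1.80 dB.
∠T = atan2(Im, Re) = -34.47°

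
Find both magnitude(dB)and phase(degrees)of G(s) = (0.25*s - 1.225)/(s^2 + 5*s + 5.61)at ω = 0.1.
Substitute s = j*0.1: G(j0.1) = -0.216624 + 0.0238058j.
|G| = 20*log₁₀(sqrt(Re²+Im²)) = -13.23 dB.
∠G = atan2(Im, Re) = 173.73°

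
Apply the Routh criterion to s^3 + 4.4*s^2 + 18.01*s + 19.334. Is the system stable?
Routh array:
s^3: [1, 18.01]; s^2: [4.4, 19.334]; s^1: [13.6159]; s^0: [19.334]
First column: [1, 4.4, 13.6159, 19.334]. Sign changes = 0.
Yes, stable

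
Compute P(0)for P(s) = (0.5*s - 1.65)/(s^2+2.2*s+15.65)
DC gain = P(0) = num(0)/den(0) = -1.65/15.65 = -0.1054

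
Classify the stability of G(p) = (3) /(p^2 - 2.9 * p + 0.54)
Denominator: p^2 - 2.9*p + 0.54 = (p - 2.7)(p - 0.2). Poles: 0.2, 2.7. Unstable (2 pole(s) in RHP)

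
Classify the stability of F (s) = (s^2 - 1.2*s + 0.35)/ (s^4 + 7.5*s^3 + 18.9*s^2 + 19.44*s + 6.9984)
Denominator: s^4 + 7.5*s^3 + 18.9*s^2 + 19.44*s + 6.9984 = (s + 3.6)(s + 1.8)(s + 1.2)(s + 0.9). Poles: -0.9, -1.2, -1.8, -3.6. Stable (all poles in LHP)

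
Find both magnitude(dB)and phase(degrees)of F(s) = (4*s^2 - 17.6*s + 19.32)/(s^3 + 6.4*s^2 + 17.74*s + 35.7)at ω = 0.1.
Substitute s = j*0.1: F(j0.1) = 0.537239 - 0.0761175j.
|F| = 20*log₁₀(sqrt(Re²+Im²)) = -5.31 dB.
∠F = atan2(Im, Re) = -8.06°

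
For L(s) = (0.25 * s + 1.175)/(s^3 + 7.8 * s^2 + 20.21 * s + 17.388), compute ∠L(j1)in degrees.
Substitute s = j*1: L(j1) = 0.034859 - 0.0437674j.
∠L(j1) = atan2(Im, Re) = atan2(-0.0437674, 0.034859) = -51.46°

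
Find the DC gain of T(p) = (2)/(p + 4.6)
DC gain = T(0) = num(0)/den(0) = 2/4.6 = 0.4348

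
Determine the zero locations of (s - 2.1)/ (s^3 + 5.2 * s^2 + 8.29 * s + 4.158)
Set numerator = 0: s - 2.1 = 0 → Zeros: 2.1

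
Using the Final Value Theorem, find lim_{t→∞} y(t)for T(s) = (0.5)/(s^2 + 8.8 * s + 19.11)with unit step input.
FVT: lim_{t→∞} y(t) = lim_{s→0} s*Y(s) where Y(s) = T(s)/s.
= lim_{s→0} T(s) = T(0) = num(0)/den(0) = 0.5/19.11 = 0.02616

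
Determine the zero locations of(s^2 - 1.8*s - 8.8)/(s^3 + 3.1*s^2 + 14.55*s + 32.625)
Set numerator = 0: s^2 - 1.8*s - 8.8 = (s + 2.2)(s - 4) = 0 → Zeros: -2.2, 4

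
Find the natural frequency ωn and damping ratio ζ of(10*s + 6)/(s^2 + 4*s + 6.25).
Underdamped: complex pole -2 + 1.5j. ωn = |pole| = 2.5, ζ = -Re(pole)/ωn = 0.8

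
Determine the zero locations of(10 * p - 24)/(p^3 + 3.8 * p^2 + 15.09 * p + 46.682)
Set numerator = 0: 10*p - 24 = 0 → Zeros: 2.4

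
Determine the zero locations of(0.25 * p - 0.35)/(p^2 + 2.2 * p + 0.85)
Set numerator = 0: 0.25*p - 0.35 = 0 → Zeros: 1.4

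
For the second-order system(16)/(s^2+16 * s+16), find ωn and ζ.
Standard form: ωn²/(s²+2ζωn·s+ωn²).
const=16=ωn² → ωn=4, s coeff=16=2ζωn → ζ=2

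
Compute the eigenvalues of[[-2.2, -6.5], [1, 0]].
Eigenvalues solve det(λI - A) = 0.
Characteristic polynomial: λ^2 + 2.2*λ + 6.5 = 0.
Roots: -1.1 + 2.3j, -1.1 - 2.3j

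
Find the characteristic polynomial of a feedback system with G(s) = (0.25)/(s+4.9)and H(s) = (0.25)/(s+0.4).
Characteristic poly = G_den * H_den + G_num * H_num = (s^2 + 5.3*s + 1.96) + (0.0625) = s^2 + 5.3*s + 2.0225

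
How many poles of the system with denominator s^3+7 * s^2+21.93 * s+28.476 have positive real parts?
s^3 + 7*s^2 + 21.93*s + 28.476 = (s + 2.8)(s^2 + 4.2*s + 10.17). Poles: -2.1 + 2.4j, -2.1 - 2.4j, -2.8. RHP poles (Re>0): 0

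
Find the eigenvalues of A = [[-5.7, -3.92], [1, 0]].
Eigenvalues solve det(λI - A) = 0.
Characteristic polynomial: λ^2 + 5.7*λ + 3.92 = 0.
Factor: (λ + 0.8)(λ + 4.9) = 0.
Roots: -0.8, -4.9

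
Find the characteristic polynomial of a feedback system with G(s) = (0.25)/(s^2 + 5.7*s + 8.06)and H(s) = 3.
Characteristic poly = G_den * H_den + G_num * H_num = (s^2 + 5.7*s + 8.06) + (0.75) = s^2 + 5.7*s + 8.81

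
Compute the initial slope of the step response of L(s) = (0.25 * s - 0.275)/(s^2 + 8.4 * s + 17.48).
IVT: y'(0⁺) = lim_{s→∞} s²·Y(s) = lim_{s→∞} s·L(s).
deg(num) = 1, deg(den) = 2, relative degree = 1, so s·L(s) → (leading num)/(leading den) = 0.25/1 = 0.25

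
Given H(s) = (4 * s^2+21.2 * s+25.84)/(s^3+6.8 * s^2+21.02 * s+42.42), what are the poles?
Set denominator = 0: s^3 + 6.8*s^2 + 21.02*s + 42.42 = (s + 4.2)(s^2 + 2.6*s + 10.1) = 0 → Poles: -1.3 + 2.9j, -1.3 - 2.9j, -4.2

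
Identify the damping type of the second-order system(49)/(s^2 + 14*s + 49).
Standard form: ωn²/(s²+2ζωn·s+ωn²) gives ωn=7, ζ=1.
Critically damped (ζ = 1)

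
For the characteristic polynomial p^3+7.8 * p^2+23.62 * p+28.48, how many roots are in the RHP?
p^3 + 7.8*p^2 + 23.62*p + 28.48 = (p + 3.2)(p^2 + 4.6*p + 8.9). Poles: -2.3 + 1.9j, -2.3 - 1.9j, -3.2. RHP poles (Re>0): 0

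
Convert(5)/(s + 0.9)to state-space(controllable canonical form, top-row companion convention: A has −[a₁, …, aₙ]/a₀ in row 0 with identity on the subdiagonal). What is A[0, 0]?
Reachable canonical form for den = s + 0.9: top row of A = -[a₁,a₂,...,aₙ]/a₀, ones on the subdiagonal, zeros elsewhere.
A = [[-0.9]].
A[0,0] = -0.9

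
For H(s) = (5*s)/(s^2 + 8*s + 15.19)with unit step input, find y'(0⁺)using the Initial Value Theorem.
IVT: y'(0⁺) = lim_{s→∞} s²·Y(s) = lim_{s→∞} s·H(s).
deg(num) = 1, deg(den) = 2, relative degree = 1, so s·H(s) → (leading num)/(leading den) = 5/1 = 5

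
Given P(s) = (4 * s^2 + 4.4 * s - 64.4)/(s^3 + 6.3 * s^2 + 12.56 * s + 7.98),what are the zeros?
Set numerator = 0: 4*s^2 + 4.4*s - 64.4 = 4*(s + 4.6)(s - 3.5) = 0 → Zeros: -4.6, 3.5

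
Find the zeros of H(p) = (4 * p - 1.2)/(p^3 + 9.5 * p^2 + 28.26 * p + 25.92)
Set numerator = 0: 4*p - 1.2 = 0 → Zeros: 0.3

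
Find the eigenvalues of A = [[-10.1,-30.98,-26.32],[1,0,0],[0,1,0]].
Eigenvalues solve det(λI - A) = 0.
Characteristic polynomial: λ^3 + 10.1*λ^2 + 30.98*λ + 26.32 = 0.
Factor: (λ + 4)(λ + 4.7)(λ + 1.4) = 0.
Roots: -1.4, -4, -4.7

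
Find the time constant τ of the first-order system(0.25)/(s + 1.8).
First-order system: τ = -1/pole. Pole = -1.8. τ = -1/(-1.8) = 0.5556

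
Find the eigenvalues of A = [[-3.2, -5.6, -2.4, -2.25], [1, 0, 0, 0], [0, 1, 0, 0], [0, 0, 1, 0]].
Eigenvalues solve det(λI - A) = 0.
Characteristic polynomial: λ^4 + 3.2*λ^3 + 5.6*λ^2 + 2.4*λ + 2.25 = 0.
Factor: (λ^2 + 3*λ + 4.5)(λ^2 + 0.2*λ + 0.5) = 0.
Roots: -0.1 + 0.7j, -0.1 - 0.7j, -1.5 + 1.5j, -1.5 - 1.5j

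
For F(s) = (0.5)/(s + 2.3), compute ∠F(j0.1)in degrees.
Substitute s = j*0.1: F(j0.1) = 0.216981 - 0.00943396j.
∠F(j0.1) = atan2(Im, Re) = atan2(-0.00943396, 0.216981) = -2.49°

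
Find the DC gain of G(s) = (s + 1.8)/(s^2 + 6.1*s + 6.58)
DC gain = G(0) = num(0)/den(0) = 1.8/6.58 = 0.2736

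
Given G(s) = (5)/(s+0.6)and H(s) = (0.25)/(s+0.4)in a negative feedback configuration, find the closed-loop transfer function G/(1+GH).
Closed-loop T = G/(1+GH).
Numerator: G_num * H_den = 5*s + 2.
Denominator: G_den * H_den + G_num * H_num = (s^2 + s + 0.24) + (1.25) = s^2 + s + 1.49.
T(s) = (5*s + 2)/(s^2 + s + 1.49)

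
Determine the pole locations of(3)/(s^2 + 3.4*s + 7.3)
Set denominator = 0: s^2 + 3.4*s + 7.3 = 0 → Poles: -1.7 + 2.1j, -1.7 - 2.1j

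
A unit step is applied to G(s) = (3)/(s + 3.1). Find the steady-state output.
FVT: lim_{t→∞} y(t) = lim_{s→0} s*Y(s) where Y(s) = G(s)/s.
= lim_{s→0} G(s) = G(0) = num(0)/den(0) = 3/3.1 = 0.9677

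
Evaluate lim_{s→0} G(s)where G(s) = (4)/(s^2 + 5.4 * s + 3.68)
DC gain = G(0) = num(0)/den(0) = 4/3.68 = 1.087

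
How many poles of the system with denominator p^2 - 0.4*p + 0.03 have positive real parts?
p^2 - 0.4*p + 0.03 = (p - 0.3)(p - 0.1). Poles: 0.1, 0.3. RHP poles (Re>0): 2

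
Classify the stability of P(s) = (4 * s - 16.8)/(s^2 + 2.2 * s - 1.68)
Denominator: s^2 + 2.2*s - 1.68 = (s - 0.6)(s + 2.8). Poles: -2.8, 0.6. Unstable (1 pole(s) in RHP)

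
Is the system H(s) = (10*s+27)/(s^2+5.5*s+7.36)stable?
Denominator: s^2 + 5.5*s + 7.36 = (s + 3.2)(s + 2.3). Poles: -2.3, -3.2. All Re(p)<0: Yes (stable)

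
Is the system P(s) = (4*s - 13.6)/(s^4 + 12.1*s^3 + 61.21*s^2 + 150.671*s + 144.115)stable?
Denominator: s^4 + 12.1*s^3 + 61.21*s^2 + 150.671*s + 144.115 = (s + 2.5)(s + 3.8)(s^2 + 5.8*s + 15.17). Poles: -2.5, -2.9 + 2.6j, -2.9 - 2.6j, -3.8. All Re(p)<0: Yes (stable)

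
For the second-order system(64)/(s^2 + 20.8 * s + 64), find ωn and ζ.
Standard form: ωn²/(s²+2ζωn·s+ωn²).
const=64=ωn² → ωn=8, s coeff=20.8=2ζωn → ζ=1.3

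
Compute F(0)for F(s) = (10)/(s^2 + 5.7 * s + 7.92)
DC gain = F(0) = num(0)/den(0) = 10/7.92 = 1.263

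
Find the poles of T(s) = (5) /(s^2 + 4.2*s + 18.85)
Set denominator = 0: s^2 + 4.2*s + 18.85 = 0 → Poles: -2.1 + 3.8j, -2.1 - 3.8j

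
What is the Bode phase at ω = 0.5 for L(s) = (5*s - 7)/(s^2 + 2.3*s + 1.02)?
Substitute s = j*0.5: L(j0.5) = -1.31304 + 5.20779j.
∠L(j0.5) = atan2(Im, Re) = atan2(5.20779, -1.31304) = 104.15°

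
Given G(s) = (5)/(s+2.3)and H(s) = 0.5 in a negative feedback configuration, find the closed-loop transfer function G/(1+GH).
Closed-loop T = G/(1+GH).
Numerator: G_num * H_den = 5.
Denominator: G_den * H_den + G_num * H_num = (s + 2.3) + (2.5) = s + 4.8.
T(s) = (5)/(s + 4.8)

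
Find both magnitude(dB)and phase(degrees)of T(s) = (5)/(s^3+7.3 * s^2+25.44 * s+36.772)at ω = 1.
Substitute s = j*1: T(j1) = 0.100524 - 0.0833611j.
|T| = 20*log₁₀(sqrt(Re²+Im²)) = -17.68 dB.
∠T = atan2(Im, Re) = -39.67°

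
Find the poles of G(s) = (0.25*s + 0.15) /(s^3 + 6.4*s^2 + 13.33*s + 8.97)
Set denominator = 0: s^3 + 6.4*s^2 + 13.33*s + 8.97 = (s + 1.5)(s + 2.3)(s + 2.6) = 0 → Poles: -1.5, -2.3, -2.6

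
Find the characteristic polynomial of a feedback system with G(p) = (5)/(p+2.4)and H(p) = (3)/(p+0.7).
Characteristic poly = G_den * H_den + G_num * H_num = (p^2 + 3.1*p + 1.68) + (15) = p^2 + 3.1*p + 16.68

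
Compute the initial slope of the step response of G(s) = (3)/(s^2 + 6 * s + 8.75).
IVT: y'(0⁺) = lim_{s→∞} s²·Y(s) = lim_{s→∞} s·G(s).
deg(num) = 0, deg(den) = 2, relative degree = 2 ≥ 2, so s·G(s) → 0. Initial slope = 0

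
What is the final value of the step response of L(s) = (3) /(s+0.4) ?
FVT: lim_{t→∞} y(t) = lim_{s→0} s*Y(s) where Y(s) = L(s)/s.
= lim_{s→0} L(s) = L(0) = num(0)/den(0) = 3/0.4 = 7.5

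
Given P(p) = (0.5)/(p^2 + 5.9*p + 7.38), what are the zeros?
Numerator is a nonzero constant (0.5) → Zeros: none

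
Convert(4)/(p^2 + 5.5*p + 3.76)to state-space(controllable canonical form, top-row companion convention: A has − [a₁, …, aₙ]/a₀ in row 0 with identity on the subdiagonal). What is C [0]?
Reachable canonical form: C = numerator coefficients (right-aligned, zero-padded to length n).
num = 4, C = [[0, 4]].
C[0] = 0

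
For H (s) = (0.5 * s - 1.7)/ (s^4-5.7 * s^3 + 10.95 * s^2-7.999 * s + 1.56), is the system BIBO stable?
Denominator: s^4 - 5.7*s^3 + 10.95*s^2 - 7.999*s + 1.56 = (s - 1.3)(s - 0.3)(s - 2.5)(s - 1.6). Poles: 0.3, 1.3, 1.6, 2.5. All Re(p)<0: No (unstable)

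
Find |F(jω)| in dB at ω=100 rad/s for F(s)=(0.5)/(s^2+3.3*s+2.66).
Substitute s = j*100: F(j100) = -4.99589e-05 - 1.64908e-06j.
|F(j100)| = sqrt(Re² + Im²) = 4.999e-05.
20*log₁₀(4.999e-05) = -86.02 dB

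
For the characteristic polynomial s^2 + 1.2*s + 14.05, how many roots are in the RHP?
Poles: -0.6 + 3.7j, -0.6 - 3.7j. RHP poles (Re>0): 0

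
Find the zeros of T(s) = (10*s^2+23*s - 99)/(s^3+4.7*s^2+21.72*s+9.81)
Set numerator = 0: 10*s^2 + 23*s - 99 = 10*(s - 2.2)(s + 4.5) = 0 → Zeros: -4.5, 2.2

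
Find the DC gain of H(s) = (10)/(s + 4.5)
DC gain = H(0) = num(0)/den(0) = 10/4.5 = 2.222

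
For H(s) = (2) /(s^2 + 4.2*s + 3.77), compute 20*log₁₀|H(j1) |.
Substitute s = j*1: H(j1) = 0.218861 - 0.331847j.
|H(j1)| = sqrt(Re² + Im²) = 0.3975.
20*log₁₀(0.3975) = -8.01 dB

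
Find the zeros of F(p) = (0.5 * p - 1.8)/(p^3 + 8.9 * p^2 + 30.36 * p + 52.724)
Set numerator = 0: 0.5*p - 1.8 = 0 → Zeros: 3.6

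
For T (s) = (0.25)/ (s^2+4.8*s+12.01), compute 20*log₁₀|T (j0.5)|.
Substitute s = j*0.5: T(j0.5) = 0.0204085 - 0.004165j.
|T(j0.5)| = sqrt(Re² + Im²) = 0.02083.
20*log₁₀(0.02083) = -33.63 dB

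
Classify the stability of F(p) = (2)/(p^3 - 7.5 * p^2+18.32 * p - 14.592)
Denominator: p^3 - 7.5*p^2 + 18.32*p - 14.592 = (p - 1.9)(p - 2.4)(p - 3.2). Poles: 1.9, 2.4, 3.2. Unstable (3 pole(s) in RHP)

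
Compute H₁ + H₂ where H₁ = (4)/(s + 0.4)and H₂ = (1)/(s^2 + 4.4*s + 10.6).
Parallel: H = H₁ + H₂ = (n₁·d₂ + n₂·d₁)/(d₁·d₂).
n₁·d₂ = 4*s^2 + 17.6*s + 42.4. n₂·d₁ = s + 0.4. Sum = 4*s^2 + 18.6*s + 42.8. d₁·d₂ = s^3 + 4.8*s^2 + 12.36*s + 4.24.
H(s) = (4*s^2 + 18.6*s + 42.8)/(s^3 + 4.8*s^2 + 12.36*s + 4.24)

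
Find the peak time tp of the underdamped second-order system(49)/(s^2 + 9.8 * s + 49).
Standard form: ωn²/(s²+2ζωn·s+ωn²) → ωn = 7, ζ = 0.7.
ωd = ωn·√(1-ζ²) = 7·√(1-0.7²) = 4.999.
tp = π/ωd = π/4.999 = 0.6284 s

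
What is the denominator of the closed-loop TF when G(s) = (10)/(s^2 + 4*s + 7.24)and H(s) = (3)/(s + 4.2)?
Characteristic poly = G_den * H_den + G_num * H_num = (s^3 + 8.2*s^2 + 24.04*s + 30.408) + (30) = s^3 + 8.2*s^2 + 24.04*s + 60.408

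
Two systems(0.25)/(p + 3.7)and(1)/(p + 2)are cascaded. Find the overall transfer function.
Series: H = H₁ · H₂ = (n₁·n₂)/(d₁·d₂).
Num: n₁·n₂ = 0.25. Den: d₁·d₂ = p^2 + 5.7*p + 7.4.
H(p) = (0.25)/(p^2 + 5.7*p + 7.4)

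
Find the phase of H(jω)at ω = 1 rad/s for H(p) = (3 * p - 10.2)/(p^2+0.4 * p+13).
Substitute p = j*1: H(j1) = -0.840733 + 0.278024j.
∠H(j1) = atan2(Im, Re) = atan2(0.278024, -0.840733) = 161.70°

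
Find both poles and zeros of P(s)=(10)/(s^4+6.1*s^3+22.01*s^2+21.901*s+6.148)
Set denominator = 0: s^4 + 6.1*s^3 + 22.01*s^2 + 21.901*s + 6.148 = (s + 0.5)(s + 0.8)(s^2 + 4.8*s + 15.37) = 0 → Poles: -0.5, -0.8, -2.4 + 3.1j, -2.4 - 3.1j
Numerator is a nonzero constant (10) → Zeros: none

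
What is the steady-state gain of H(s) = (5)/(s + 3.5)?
DC gain = H(0) = num(0)/den(0) = 5/3.5 = 1.429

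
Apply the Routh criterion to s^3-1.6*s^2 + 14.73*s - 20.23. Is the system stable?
Routh array:
s^3: [1, 14.73]; s^2: [-1.6, -20.23]; s^1: [2.08625]; s^0: [-20.23]
First column: [1, -1.6, 2.08625, -20.23]. Sign changes = 3.
No, unstable (3 RHP root(s))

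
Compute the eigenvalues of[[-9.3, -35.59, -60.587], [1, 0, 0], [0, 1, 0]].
Eigenvalues solve det(λI - A) = 0.
Characteristic polynomial: λ^3 + 9.3*λ^2 + 35.59*λ + 60.587 = 0.
Factor: (λ + 4.3)(λ^2 + 5*λ + 14.09) = 0.
Roots: -2.5 + 2.8j, -2.5 - 2.8j, -4.3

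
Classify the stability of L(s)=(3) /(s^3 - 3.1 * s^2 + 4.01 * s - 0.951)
Denominator: s^3 - 3.1*s^2 + 4.01*s - 0.951 = (s - 0.3)(s^2 - 2.8*s + 3.17). Poles: 0.3, 1.4 + 1.1j, 1.4 - 1.1j. Unstable (3 pole(s) in RHP)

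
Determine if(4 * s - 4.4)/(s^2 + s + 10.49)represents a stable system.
Denominator: s^2 + s + 10.49. Poles: -0.5 + 3.2j, -0.5 - 3.2j. All Re(p)<0: Yes (stable)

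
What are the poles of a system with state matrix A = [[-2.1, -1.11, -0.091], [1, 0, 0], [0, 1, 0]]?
Eigenvalues solve det(λI - A) = 0.
Characteristic polynomial: λ^3 + 2.1*λ^2 + 1.11*λ + 0.091 = 0.
Factor: (λ + 1.3)(λ + 0.7)(λ + 0.1) = 0.
Roots: -0.1, -0.7, -1.3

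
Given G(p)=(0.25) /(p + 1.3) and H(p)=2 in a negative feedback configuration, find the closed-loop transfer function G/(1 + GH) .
Closed-loop T = G/(1+GH).
Numerator: G_num * H_den = 0.25.
Denominator: G_den * H_den + G_num * H_num = (p + 1.3) + (0.5) = p + 1.8.
T(p) = (0.25)/(p + 1.8)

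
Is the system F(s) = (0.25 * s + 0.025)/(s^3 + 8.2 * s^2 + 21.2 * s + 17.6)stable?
Denominator: s^3 + 8.2*s^2 + 21.2*s + 17.6 = (s + 2.2)(s + 4)(s + 2). Poles: -2, -2.2, -4. All Re(p)<0: Yes (stable)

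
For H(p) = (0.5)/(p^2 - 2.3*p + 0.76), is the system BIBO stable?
Denominator: p^2 - 2.3*p + 0.76 = (p - 0.4)(p - 1.9). Poles: 0.4, 1.9. All Re(p)<0: No (unstable)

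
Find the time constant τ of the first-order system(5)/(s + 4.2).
First-order system: τ = -1/pole. Pole = -4.2. τ = -1/(-4.2) = 0.2381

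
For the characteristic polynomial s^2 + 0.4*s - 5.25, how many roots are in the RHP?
s^2 + 0.4*s - 5.25 = (s - 2.1)(s + 2.5). Poles: -2.5, 2.1. RHP poles (Re>0): 1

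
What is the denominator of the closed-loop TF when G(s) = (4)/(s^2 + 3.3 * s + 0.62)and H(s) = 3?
Characteristic poly = G_den * H_den + G_num * H_num = (s^2 + 3.3*s + 0.62) + (12) = s^2 + 3.3*s + 12.62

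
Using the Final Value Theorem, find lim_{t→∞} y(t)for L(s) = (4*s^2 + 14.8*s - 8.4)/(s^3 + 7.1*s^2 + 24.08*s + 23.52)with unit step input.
FVT: lim_{t→∞} y(t) = lim_{s→0} s*Y(s) where Y(s) = L(s)/s.
= lim_{s→0} L(s) = L(0) = num(0)/den(0) = -8.4/23.52 = -0.3571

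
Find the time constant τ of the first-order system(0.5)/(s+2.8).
First-order system: τ = -1/pole. Pole = -2.8. τ = -1/(-2.8) = 0.3571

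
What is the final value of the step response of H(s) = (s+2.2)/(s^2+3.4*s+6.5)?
FVT: lim_{t→∞} y(t) = lim_{s→0} s*Y(s) where Y(s) = H(s)/s.
= lim_{s→0} H(s) = H(0) = num(0)/den(0) = 2.2/6.5 = 0.3385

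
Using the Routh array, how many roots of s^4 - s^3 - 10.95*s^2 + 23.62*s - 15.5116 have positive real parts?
Routh array:
s^4: [1, -10.95, -15.5116]; s^3: [-1, 23.62]; s^2: [12.67, -15.5116]; s^1: [22.3957]; s^0: [-15.5116]
First column: [1, -1, 12.67, 22.3957, -15.5116]. Sign changes = RHP roots = 3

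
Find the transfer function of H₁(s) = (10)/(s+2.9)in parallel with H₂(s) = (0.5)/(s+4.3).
Parallel: H = H₁ + H₂ = (n₁·d₂ + n₂·d₁)/(d₁·d₂).
n₁·d₂ = 10*s + 43. n₂·d₁ = 0.5*s + 1.45. Sum = 10.5*s + 44.45. d₁·d₂ = s^2 + 7.2*s + 12.47.
H(s) = (10.5*s + 44.45)/(s^2 + 7.2*s + 12.47)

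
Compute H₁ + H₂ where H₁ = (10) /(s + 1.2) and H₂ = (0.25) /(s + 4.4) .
Parallel: H = H₁ + H₂ = (n₁·d₂ + n₂·d₁)/(d₁·d₂).
n₁·d₂ = 10*s + 44. n₂·d₁ = 0.25*s + 0.3. Sum = 10.25*s + 44.3. d₁·d₂ = s^2 + 5.6*s + 5.28.
H(s) = (10.25*s + 44.3)/(s^2 + 5.6*s + 5.28)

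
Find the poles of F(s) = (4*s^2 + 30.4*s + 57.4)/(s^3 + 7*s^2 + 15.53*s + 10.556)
Set denominator = 0: s^3 + 7*s^2 + 15.53*s + 10.556 = (s + 2.8)(s + 1.3)(s + 2.9) = 0 → Poles: -1.3, -2.8, -2.9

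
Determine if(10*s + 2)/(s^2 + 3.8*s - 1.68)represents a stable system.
Denominator: s^2 + 3.8*s - 1.68 = (s - 0.4)(s + 4.2). Poles: -4.2, 0.4. All Re(p)<0: No (unstable)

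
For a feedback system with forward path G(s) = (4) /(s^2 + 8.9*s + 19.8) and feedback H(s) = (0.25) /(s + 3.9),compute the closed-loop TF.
Closed-loop T = G/(1+GH).
Numerator: G_num * H_den = 4*s + 15.6.
Denominator: G_den * H_den + G_num * H_num = (s^3 + 12.8*s^2 + 54.51*s + 77.22) + (1) = s^3 + 12.8*s^2 + 54.51*s + 78.22.
T(s) = (4*s + 15.6)/(s^3 + 12.8*s^2 + 54.51*s + 78.22)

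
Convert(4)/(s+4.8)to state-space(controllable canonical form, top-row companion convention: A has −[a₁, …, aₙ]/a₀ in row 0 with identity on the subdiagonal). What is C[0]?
Reachable canonical form: C = numerator coefficients (right-aligned, zero-padded to length n).
num = 4, C = [[4]].
C[0] = 4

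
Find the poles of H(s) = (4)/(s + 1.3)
Set denominator = 0: s + 1.3 = 0 → Poles: -1.3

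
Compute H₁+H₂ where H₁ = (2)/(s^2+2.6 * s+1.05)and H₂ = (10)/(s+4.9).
Parallel: H = H₁ + H₂ = (n₁·d₂ + n₂·d₁)/(d₁·d₂).
n₁·d₂ = 2*s + 9.8. n₂·d₁ = 10*s^2 + 26*s + 10.5. Sum = 10*s^2 + 28*s + 20.3. d₁·d₂ = s^3 + 7.5*s^2 + 13.79*s + 5.145.
H(s) = (10*s^2 + 28*s + 20.3)/(s^3 + 7.5*s^2 + 13.79*s + 5.145)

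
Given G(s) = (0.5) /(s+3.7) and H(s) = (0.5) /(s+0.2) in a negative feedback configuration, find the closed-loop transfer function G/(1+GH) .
Closed-loop T = G/(1+GH).
Numerator: G_num * H_den = 0.5*s + 0.1.
Denominator: G_den * H_den + G_num * H_num = (s^2 + 3.9*s + 0.74) + (0.25) = s^2 + 3.9*s + 0.99.
T(s) = (0.5*s + 0.1)/(s^2 + 3.9*s + 0.99)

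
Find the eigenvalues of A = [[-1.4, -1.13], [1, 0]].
Eigenvalues solve det(λI - A) = 0.
Characteristic polynomial: λ^2 + 1.4*λ + 1.13 = 0.
Roots: -0.7 + 0.8j, -0.7 - 0.8j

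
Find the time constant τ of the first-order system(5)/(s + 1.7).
First-order system: τ = -1/pole. Pole = -1.7. τ = -1/(-1.7) = 0.5882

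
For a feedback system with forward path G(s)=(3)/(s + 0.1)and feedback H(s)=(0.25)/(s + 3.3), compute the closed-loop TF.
Closed-loop T = G/(1+GH).
Numerator: G_num * H_den = 3*s + 9.9.
Denominator: G_den * H_den + G_num * H_num = (s^2 + 3.4*s + 0.33) + (0.75) = s^2 + 3.4*s + 1.08.
T(s) = (3*s + 9.9)/(s^2 + 3.4*s + 1.08)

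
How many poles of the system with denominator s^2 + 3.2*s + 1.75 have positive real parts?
s^2 + 3.2*s + 1.75 = (s + 2.5)(s + 0.7). Poles: -0.7, -2.5. RHP poles (Re>0): 0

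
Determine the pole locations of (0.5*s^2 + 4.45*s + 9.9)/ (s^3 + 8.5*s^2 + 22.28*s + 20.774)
Set denominator = 0: s^3 + 8.5*s^2 + 22.28*s + 20.774 = (s + 4.7)(s^2 + 3.8*s + 4.42) = 0 → Poles: -1.9 + 0.9j, -1.9 - 0.9j, -4.7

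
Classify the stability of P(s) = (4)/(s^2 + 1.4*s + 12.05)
Denominator: s^2 + 1.4*s + 12.05. Poles: -0.7 + 3.4j, -0.7 - 3.4j. Stable (all poles in LHP)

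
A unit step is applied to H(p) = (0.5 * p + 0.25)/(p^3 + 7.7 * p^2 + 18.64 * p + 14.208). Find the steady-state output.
FVT: lim_{t→∞} y(t) = lim_{p→0} p*Y(p) where Y(p) = H(p)/p.
= lim_{p→0} H(p) = H(0) = num(0)/den(0) = 0.25/14.208 = 0.0176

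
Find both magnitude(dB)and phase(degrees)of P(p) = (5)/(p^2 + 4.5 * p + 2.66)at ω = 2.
Substitute p = j*2: P(j2) = -0.0809222 - 0.543507j.
|P| = 20*log₁₀(sqrt(Re²+Im²)) = -5.20 dB.
∠P = atan2(Im, Re) = -98.47°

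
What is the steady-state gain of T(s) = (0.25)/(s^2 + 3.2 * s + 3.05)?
DC gain = T(0) = num(0)/den(0) = 0.25/3.05 = 0.08197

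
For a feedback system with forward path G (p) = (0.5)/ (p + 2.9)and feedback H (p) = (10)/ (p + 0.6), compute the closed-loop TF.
Closed-loop T = G/(1+GH).
Numerator: G_num * H_den = 0.5*p + 0.3.
Denominator: G_den * H_den + G_num * H_num = (p^2 + 3.5*p + 1.74) + (5) = p^2 + 3.5*p + 6.74.
T(p) = (0.5*p + 0.3)/(p^2 + 3.5*p + 6.74)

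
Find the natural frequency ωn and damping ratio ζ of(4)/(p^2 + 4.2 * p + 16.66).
Underdamped: complex pole -2.1 + 3.5j. ωn = |pole| = 4.082, ζ = -Re(pole)/ωn = 0.5145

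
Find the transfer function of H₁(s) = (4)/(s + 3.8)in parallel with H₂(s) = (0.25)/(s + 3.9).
Parallel: H = H₁ + H₂ = (n₁·d₂ + n₂·d₁)/(d₁·d₂).
n₁·d₂ = 4*s + 15.6. n₂·d₁ = 0.25*s + 0.95. Sum = 4.25*s + 16.55. d₁·d₂ = s^2 + 7.7*s + 14.82.
H(s) = (4.25*s + 16.55)/(s^2 + 7.7*s + 14.82)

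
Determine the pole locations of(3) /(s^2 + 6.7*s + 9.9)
Set denominator = 0: s^2 + 6.7*s + 9.9 = (s + 2.2)(s + 4.5) = 0 → Poles: -2.2, -4.5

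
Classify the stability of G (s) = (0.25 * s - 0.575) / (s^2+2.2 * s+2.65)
Denominator: s^2 + 2.2*s + 2.65. Poles: -1.1 + 1.2j, -1.1 - 1.2j. Stable (all poles in LHP)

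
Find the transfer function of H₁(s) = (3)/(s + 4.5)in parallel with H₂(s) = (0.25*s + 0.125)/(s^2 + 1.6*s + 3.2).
Parallel: H = H₁ + H₂ = (n₁·d₂ + n₂·d₁)/(d₁·d₂).
n₁·d₂ = 3*s^2 + 4.8*s + 9.6. n₂·d₁ = 0.25*s^2 + 1.25*s + 0.5625. Sum = 3.25*s^2 + 6.05*s + 10.1625. d₁·d₂ = s^3 + 6.1*s^2 + 10.4*s + 14.4.
H(s) = (3.25*s^2 + 6.05*s + 10.1625)/(s^3 + 6.1*s^2 + 10.4*s + 14.4)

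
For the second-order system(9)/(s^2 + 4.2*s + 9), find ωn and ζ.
Standard form: ωn²/(s²+2ζωn·s+ωn²).
const=9=ωn² → ωn=3, s coeff=4.2=2ζωn → ζ=0.7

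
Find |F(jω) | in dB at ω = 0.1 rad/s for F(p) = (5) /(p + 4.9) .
Substitute p = j*0.1: F(j0.1) = 1.01998 - 0.020816j.
|F(j0.1)| = sqrt(Re² + Im²) = 1.02.
20*log₁₀(1.02) = 0.17 dB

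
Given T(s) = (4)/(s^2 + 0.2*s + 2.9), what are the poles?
Set denominator = 0: s^2 + 0.2*s + 2.9 = 0 → Poles: -0.1 + 1.7j, -0.1 - 1.7j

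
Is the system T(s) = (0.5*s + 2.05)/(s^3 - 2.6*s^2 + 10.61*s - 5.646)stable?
Denominator: s^3 - 2.6*s^2 + 10.61*s - 5.646 = (s - 0.6)(s^2 - 2*s + 9.41). Poles: 0.6, 1 + 2.9j, 1 - 2.9j. All Re(p)<0: No (unstable)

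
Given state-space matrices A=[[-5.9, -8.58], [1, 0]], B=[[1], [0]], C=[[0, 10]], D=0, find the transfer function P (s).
P(s) = C(sI - A)⁻¹B + D.
Characteristic polynomial det(sI - A) = s^2 + 5.9*s + 8.58.
Numerator from C·adj(sI-A)·B + D·det(sI-A) = 10.
P(s) = (10)/(s^2 + 5.9*s + 8.58)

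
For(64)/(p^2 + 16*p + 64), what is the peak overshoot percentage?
Standard form: ωn²/(p²+2ζωn·p+ωn²) → ωn = 8, ζ = 1.
ζ ≥ 1, so the response is non-oscillatory: peak overshoot = 0%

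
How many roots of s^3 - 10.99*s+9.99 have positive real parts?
Factor: s^3 - 10.99*s + 9.99 = (s - 1)(s - 2.7)(s + 3.7).
Roots: -3.7, 1, 2.7.
RHP roots (Re>0): 2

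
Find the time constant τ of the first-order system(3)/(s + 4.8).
First-order system: τ = -1/pole. Pole = -4.8. τ = -1/(-4.8) = 0.2083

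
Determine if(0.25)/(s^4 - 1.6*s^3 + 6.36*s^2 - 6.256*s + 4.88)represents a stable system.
Denominator: s^4 - 1.6*s^3 + 6.36*s^2 - 6.256*s + 4.88 = (s^2 - 1.2*s + 1)(s^2 - 0.4*s + 4.88). Poles: 0.2 + 2.2j, 0.2 - 2.2j, 0.6 + 0.8j, 0.6 - 0.8j. All Re(p)<0: No (unstable)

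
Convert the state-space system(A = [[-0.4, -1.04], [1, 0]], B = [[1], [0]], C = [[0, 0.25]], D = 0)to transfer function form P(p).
P(p) = C(pI - A)⁻¹B + D.
Characteristic polynomial det(pI - A) = p^2 + 0.4*p + 1.04.
Numerator from C·adj(pI-A)·B + D·det(pI-A) = 0.25.
P(p) = (0.25)/(p^2 + 0.4*p + 1.04)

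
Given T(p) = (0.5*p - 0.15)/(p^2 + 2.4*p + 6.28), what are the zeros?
Set numerator = 0: 0.5*p - 0.15 = 0 → Zeros: 0.3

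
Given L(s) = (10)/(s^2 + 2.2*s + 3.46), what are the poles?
Set denominator = 0: s^2 + 2.2*s + 3.46 = 0 → Poles: -1.1 + 1.5j, -1.1 - 1.5j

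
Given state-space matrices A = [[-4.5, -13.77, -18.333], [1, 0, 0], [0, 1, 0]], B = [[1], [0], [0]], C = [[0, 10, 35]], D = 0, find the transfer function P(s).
P(s) = C(sI - A)⁻¹B + D.
Characteristic polynomial det(sI - A) = s^3 + 4.5*s^2 + 13.77*s + 18.333.
Numerator from C·adj(sI-A)·B + D·det(sI-A) = 10*s + 35.
P(s) = (10*s + 35)/(s^3 + 4.5*s^2 + 13.77*s + 18.333)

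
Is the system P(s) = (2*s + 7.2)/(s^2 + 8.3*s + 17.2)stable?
Denominator: s^2 + 8.3*s + 17.2 = (s + 4.3)(s + 4). Poles: -4, -4.3. All Re(p)<0: Yes (stable)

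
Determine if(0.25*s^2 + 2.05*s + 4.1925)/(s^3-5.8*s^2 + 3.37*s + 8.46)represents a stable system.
Denominator: s^3 - 5.8*s^2 + 3.37*s + 8.46 = (s - 4.7)(s + 0.9)(s - 2). Poles: -0.9, 2, 4.7. All Re(p)<0: No (unstable)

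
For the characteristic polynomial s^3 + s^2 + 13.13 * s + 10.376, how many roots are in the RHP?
s^3 + s^2 + 13.13*s + 10.376 = (s + 0.8)(s^2 + 0.2*s + 12.97). Poles: -0.1 + 3.6j, -0.1 - 3.6j, -0.8. RHP poles (Re>0): 0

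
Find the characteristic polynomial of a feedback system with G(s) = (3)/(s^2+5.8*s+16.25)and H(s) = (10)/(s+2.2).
Characteristic poly = G_den * H_den + G_num * H_num = (s^3 + 8*s^2 + 29.01*s + 35.75) + (30) = s^3 + 8*s^2 + 29.01*s + 65.75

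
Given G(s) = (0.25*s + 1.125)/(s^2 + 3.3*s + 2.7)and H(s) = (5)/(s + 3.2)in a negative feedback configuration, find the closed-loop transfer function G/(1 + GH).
Closed-loop T = G/(1+GH).
Numerator: G_num * H_den = 0.25*s^2 + 1.925*s + 3.6.
Denominator: G_den * H_den + G_num * H_num = (s^3 + 6.5*s^2 + 13.26*s + 8.64) + (1.25*s + 5.625) = s^3 + 6.5*s^2 + 14.51*s + 14.265.
T(s) = (0.25*s^2 + 1.925*s + 3.6)/(s^3 + 6.5*s^2 + 14.51*s + 14.265)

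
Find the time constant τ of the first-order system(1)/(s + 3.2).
First-order system: τ = -1/pole. Pole = -3.2. τ = -1/(-3.2) = 0.3125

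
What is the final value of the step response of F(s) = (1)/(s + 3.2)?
FVT: lim_{t→∞} y(t) = lim_{s→0} s*Y(s) where Y(s) = F(s)/s.
= lim_{s→0} F(s) = F(0) = num(0)/den(0) = 1/3.2 = 0.3125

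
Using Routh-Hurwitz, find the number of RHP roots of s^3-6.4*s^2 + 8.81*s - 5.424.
Routh array:
s^3: [1, 8.81]; s^2: [-6.4, -5.424]; s^1: [7.9625]; s^0: [-5.424]
First column: [1, -6.4, 7.9625, -5.424]. Sign changes = RHP roots = 3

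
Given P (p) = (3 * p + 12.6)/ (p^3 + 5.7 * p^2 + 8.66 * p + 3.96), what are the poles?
Set denominator = 0: p^3 + 5.7*p^2 + 8.66*p + 3.96 = (p + 1.1)(p + 3.6)(p + 1) = 0 → Poles: -1, -1.1, -3.6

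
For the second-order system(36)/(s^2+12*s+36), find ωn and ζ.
Standard form: ωn²/(s²+2ζωn·s+ωn²).
const=36=ωn² → ωn=6, s coeff=12=2ζωn → ζ=1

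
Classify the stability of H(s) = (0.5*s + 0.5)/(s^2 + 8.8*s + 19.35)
Denominator: s^2 + 8.8*s + 19.35 = (s + 4.5)(s + 4.3). Poles: -4.3, -4.5. Stable (all poles in LHP)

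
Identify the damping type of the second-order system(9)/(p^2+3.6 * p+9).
Standard form: ωn²/(p²+2ζωn·p+ωn²) gives ωn=3, ζ=0.6.
Underdamped (ζ = 0.6 < 1)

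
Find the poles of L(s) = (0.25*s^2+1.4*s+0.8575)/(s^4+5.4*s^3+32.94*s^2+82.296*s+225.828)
Set denominator = 0: s^4 + 5.4*s^3 + 32.94*s^2 + 82.296*s + 225.828 = (s^2 + 4.8*s + 14.76)(s^2 + 0.6*s + 15.3) = 0 → Poles: -0.3 + 3.9j, -0.3 - 3.9j, -2.4 + 3j, -2.4 - 3j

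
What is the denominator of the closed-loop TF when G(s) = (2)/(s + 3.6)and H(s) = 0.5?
Characteristic poly = G_den * H_den + G_num * H_num = (s + 3.6) + (1) = s + 4.6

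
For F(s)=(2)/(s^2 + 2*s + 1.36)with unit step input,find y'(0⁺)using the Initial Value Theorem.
IVT: y'(0⁺) = lim_{s→∞} s²·Y(s) = lim_{s→∞} s·F(s).
deg(num) = 0, deg(den) = 2, relative degree = 2 ≥ 2, so s·F(s) → 0. Initial slope = 0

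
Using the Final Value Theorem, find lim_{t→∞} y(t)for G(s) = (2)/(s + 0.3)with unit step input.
FVT: lim_{t→∞} y(t) = lim_{s→0} s*Y(s) where Y(s) = G(s)/s.
= lim_{s→0} G(s) = G(0) = num(0)/den(0) = 2/0.3 = 6.667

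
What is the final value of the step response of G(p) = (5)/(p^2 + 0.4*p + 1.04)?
FVT: lim_{t→∞} y(t) = lim_{p→0} p*Y(p) where Y(p) = G(p)/p.
= lim_{p→0} G(p) = G(0) = num(0)/den(0) = 5/1.04 = 4.808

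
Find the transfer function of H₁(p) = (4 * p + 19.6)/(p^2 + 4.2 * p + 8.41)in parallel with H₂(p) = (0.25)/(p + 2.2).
Parallel: H = H₁ + H₂ = (n₁·d₂ + n₂·d₁)/(d₁·d₂).
n₁·d₂ = 4*p^2 + 28.4*p + 43.12. n₂·d₁ = 0.25*p^2 + 1.05*p + 2.1025. Sum = 4.25*p^2 + 29.45*p + 45.2225. d₁·d₂ = p^3 + 6.4*p^2 + 17.65*p + 18.502.
H(p) = (4.25*p^2 + 29.45*p + 45.2225)/(p^3 + 6.4*p^2 + 17.65*p + 18.502)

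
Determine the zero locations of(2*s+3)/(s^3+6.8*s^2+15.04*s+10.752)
Set numerator = 0: 2*s + 3 = 0 → Zeros: -1.5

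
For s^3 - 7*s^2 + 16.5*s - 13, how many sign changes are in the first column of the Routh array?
Routh array:
s^3: [1, 16.5]; s^2: [-7, -13]; s^1: [14.6429]; s^0: [-13]
First column: [1, -7, 14.6429, -13]. Sign changes = 3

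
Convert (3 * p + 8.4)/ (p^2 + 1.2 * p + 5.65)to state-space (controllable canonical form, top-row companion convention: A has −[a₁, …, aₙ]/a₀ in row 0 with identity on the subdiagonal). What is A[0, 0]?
Reachable canonical form for den = p^2 + 1.2*p + 5.65: top row of A = -[a₁,a₂,...,aₙ]/a₀, ones on the subdiagonal, zeros elsewhere.
A = [[-1.2, -5.65], [1, 0]].
A[0,0] = -1.2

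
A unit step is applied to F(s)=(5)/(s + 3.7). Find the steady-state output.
FVT: lim_{t→∞} y(t) = lim_{s→0} s*Y(s) where Y(s) = F(s)/s.
= lim_{s→0} F(s) = F(0) = num(0)/den(0) = 5/3.7 = 1.351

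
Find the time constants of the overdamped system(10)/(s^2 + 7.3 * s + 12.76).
Overdamped: real poles at -4.4, -2.9. τ = -1/pole → τ₁ = 0.2273, τ₂ = 0.3448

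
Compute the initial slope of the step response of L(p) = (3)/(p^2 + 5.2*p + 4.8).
IVT: y'(0⁺) = lim_{p→∞} p²·Y(p) = lim_{p→∞} p·L(p).
deg(num) = 0, deg(den) = 2, relative degree = 2 ≥ 2, so p·L(p) → 0. Initial slope = 0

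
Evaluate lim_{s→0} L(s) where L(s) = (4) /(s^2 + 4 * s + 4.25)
DC gain = L(0) = num(0)/den(0) = 4/4.25 = 0.9412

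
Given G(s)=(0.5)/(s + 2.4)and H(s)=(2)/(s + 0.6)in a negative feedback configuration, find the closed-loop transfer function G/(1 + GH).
Closed-loop T = G/(1+GH).
Numerator: G_num * H_den = 0.5*s + 0.3.
Denominator: G_den * H_den + G_num * H_num = (s^2 + 3*s + 1.44) + (1) = s^2 + 3*s + 2.44.
T(s) = (0.5*s + 0.3)/(s^2 + 3*s + 2.44)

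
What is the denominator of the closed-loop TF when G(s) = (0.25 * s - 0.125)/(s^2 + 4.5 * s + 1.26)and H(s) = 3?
Characteristic poly = G_den * H_den + G_num * H_num = (s^2 + 4.5*s + 1.26) + (0.75*s - 0.375) = s^2 + 5.25*s + 0.885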